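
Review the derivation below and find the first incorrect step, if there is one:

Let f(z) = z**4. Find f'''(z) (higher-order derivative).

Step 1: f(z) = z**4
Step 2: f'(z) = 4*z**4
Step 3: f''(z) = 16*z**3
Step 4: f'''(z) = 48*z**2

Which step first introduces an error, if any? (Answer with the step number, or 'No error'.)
Step 2

Step 2 is incorrect due to a wrong exponent.
The step shows: 4*z**4
The correct value should be: 4*z**3

Explanation: The exponent 3 on z was incorrectly written as 4: the term 4*z**3 was incorrectly written as 4*z**4
The later steps are derived from this incorrect expression, so the error originates in Step 2.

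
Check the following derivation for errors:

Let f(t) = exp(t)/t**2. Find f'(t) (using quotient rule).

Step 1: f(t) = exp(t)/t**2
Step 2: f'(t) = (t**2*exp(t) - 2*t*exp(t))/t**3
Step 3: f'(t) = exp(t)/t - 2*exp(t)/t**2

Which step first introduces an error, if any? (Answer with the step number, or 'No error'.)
Step 2

Step 2 is incorrect due to a wrong exponent.
The step shows: (t**2*exp(t) - 2*t*exp(t))/t**3
The correct value should be: (t**2*exp(t) - 2*t*exp(t))/t**4

Explanation: The exponent -4 on t was incorrectly written as -3: the term (t**2*exp(t) - 2*t*exp(t))/t**4 was incorrectly written as (t**2*exp(t) - 2*t*exp(t))/t**3
The later steps are derived from this incorrect expression, so the error originates in Step 2.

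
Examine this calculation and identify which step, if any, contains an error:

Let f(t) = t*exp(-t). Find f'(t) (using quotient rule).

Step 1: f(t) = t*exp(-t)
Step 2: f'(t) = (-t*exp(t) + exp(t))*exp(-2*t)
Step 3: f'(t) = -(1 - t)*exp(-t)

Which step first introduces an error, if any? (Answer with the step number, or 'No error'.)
Step 3

Step 3 is incorrect due to a sign flip.
The step shows: -(1 - t)*exp(-t)
The correct value should be: (1 - t)*exp(-t)

Explanation: The sign of the whole expression was flipped: the term (1 - t)*exp(-t) was incorrectly written as -(1 - t)*exp(-t)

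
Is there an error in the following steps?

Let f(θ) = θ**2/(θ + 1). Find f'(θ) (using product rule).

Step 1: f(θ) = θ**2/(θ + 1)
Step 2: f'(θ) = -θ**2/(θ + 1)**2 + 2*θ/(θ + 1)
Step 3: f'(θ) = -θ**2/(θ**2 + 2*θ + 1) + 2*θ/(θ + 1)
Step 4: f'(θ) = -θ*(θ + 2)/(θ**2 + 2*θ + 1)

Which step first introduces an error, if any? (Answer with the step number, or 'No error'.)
Step 4

Step 4 is incorrect due to a sign flip.
The step shows: -θ*(θ + 2)/(θ**2 + 2*θ + 1)
The correct value should be: θ*(θ + 2)/(θ**2 + 2*θ + 1)

Explanation: The sign of the whole expression was flipped: the term θ*(θ + 2)/(θ**2 + 2*θ + 1) was incorrectly written as -θ*(θ + 2)/(θ**2 + 2*θ + 1)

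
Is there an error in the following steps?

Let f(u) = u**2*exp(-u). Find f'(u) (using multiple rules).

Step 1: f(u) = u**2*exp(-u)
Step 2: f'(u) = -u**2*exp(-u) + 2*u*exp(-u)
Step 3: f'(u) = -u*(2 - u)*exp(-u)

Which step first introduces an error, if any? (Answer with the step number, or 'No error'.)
Step 3

Step 3 is incorrect due to a sign flip.
The step shows: -u*(2 - u)*exp(-u)
The correct value should be: u*(2 - u)*exp(-u)

Explanation: The sign of the whole expression was flipped: the term u*(2 - u)*exp(-u) was incorrectly written as -u*(2 - u)*exp(-u)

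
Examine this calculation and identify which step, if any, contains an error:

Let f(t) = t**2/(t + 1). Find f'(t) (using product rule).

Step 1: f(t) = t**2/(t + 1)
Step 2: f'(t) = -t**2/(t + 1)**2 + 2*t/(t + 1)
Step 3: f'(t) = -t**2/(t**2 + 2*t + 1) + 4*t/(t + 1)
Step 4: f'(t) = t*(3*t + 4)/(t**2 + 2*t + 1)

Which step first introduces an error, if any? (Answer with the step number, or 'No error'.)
Step 3

Step 3 is incorrect due to a wrong coefficient.
The step shows: -t**2/(t**2 + 2*t + 1) + 4*t/(t + 1)
The correct value should be: -t**2/(t**2 + 2*t + 1) + 2*t/(t + 1)

Explanation: The coefficient 2 was incorrectly written as 4: the term 2*t/(t + 1) was incorrectly written as 4*t/(t + 1)
The later steps are derived from this incorrect expression, so the error originates in Step 3.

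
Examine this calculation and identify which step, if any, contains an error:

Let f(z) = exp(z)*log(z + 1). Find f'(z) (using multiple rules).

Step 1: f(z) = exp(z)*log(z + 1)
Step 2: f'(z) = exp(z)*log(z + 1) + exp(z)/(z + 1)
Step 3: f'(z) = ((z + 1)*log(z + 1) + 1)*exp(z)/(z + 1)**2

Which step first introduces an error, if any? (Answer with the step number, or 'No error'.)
Step 3

Step 3 is incorrect due to a wrong exponent.
The step shows: ((z + 1)*log(z + 1) + 1)*exp(z)/(z + 1)**2
The correct value should be: ((z + 1)*log(z + 1) + 1)*exp(z)/(z + 1)

Explanation: The exponent -1 on z + 1 was incorrectly written as -2: the term ((z + 1)*log(z + 1) + 1)*exp(z)/(z + 1) was incorrectly written as ((z + 1)*log(z + 1) + 1)*exp(z)/(z + 1)**2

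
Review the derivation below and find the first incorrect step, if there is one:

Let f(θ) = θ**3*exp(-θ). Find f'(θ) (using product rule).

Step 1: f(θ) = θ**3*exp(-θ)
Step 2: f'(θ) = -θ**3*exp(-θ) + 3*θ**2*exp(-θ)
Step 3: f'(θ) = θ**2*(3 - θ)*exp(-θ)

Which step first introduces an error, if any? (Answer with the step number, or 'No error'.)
No error

All steps in this derivation are correct.
The final answer f'(θ) = θ**2*(3 - θ)*exp(-θ) is valid.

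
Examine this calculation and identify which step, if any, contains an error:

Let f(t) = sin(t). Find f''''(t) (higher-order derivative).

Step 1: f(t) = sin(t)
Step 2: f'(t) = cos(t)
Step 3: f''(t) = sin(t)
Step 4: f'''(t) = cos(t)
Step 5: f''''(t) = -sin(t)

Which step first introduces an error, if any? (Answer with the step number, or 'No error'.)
Step 3

Step 3 is incorrect due to a sign flip.
The step shows: sin(t)
The correct value should be: -sin(t)

Explanation: The sign of the whole expression was flipped: the term -sin(t) was incorrectly written as sin(t)
The later steps are derived from this incorrect expression, so the error originates in Step 3.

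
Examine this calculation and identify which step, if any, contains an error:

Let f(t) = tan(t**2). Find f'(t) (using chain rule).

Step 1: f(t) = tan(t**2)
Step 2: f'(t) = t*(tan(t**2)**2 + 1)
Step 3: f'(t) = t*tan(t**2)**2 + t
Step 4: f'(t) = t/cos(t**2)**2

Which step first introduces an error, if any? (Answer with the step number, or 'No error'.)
Step 2

Step 2 is incorrect due to a wrong coefficient.
The step shows: t*(tan(t**2)**2 + 1)
The correct value should be: 2*t*(tan(t**2)**2 + 1)

Explanation: The coefficient 2 was incorrectly written as 1: the term 2*t*(tan(t**2)**2 + 1) was incorrectly written as t*(tan(t**2)**2 + 1)
The later steps are derived from this incorrect expression, so the error originates in Step 2.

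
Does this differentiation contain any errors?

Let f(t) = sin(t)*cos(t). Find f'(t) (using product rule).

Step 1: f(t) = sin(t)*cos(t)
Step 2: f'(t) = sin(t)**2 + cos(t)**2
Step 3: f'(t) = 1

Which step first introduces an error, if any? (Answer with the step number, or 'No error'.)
Step 2

Step 2 is incorrect due to a sign flip.
The step shows: sin(t)**2 + cos(t)**2
The correct value should be: -sin(t)**2 + cos(t)**2

Explanation: The sign of one term was flipped: the term -sin(t)**2 was incorrectly written as sin(t)**2
The later steps are derived from this incorrect expression, so the error originates in Step 2.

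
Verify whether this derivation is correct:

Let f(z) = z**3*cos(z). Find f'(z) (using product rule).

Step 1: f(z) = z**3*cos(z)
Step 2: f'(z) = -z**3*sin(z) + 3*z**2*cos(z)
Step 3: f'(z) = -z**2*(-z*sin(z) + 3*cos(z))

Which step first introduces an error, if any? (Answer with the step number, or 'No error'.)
Step 3

Step 3 is incorrect due to a sign flip.
The step shows: -z**2*(-z*sin(z) + 3*cos(z))
The correct value should be: z**2*(-z*sin(z) + 3*cos(z))

Explanation: The sign of the whole expression was flipped: the term z**2*(-z*sin(z) + 3*cos(z)) was incorrectly written as -z**2*(-z*sin(z) + 3*cos(z))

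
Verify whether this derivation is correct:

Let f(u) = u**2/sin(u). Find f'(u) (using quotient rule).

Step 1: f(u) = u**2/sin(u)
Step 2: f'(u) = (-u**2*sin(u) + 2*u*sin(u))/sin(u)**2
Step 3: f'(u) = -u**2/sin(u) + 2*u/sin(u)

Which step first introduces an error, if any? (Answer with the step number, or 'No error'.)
Step 2

Step 2 is incorrect due to a wrong trig function.
The step shows: (-u**2*sin(u) + 2*u*sin(u))/sin(u)**2
The correct value should be: (-u**2*cos(u) + 2*u*sin(u))/sin(u)**2

Explanation: cos(u) was incorrectly written as sin(u): the term (-u**2*cos(u) + 2*u*sin(u))/sin(u)**2 was incorrectly written as (-u**2*sin(u) + 2*u*sin(u))/sin(u)**2
The later steps are derived from this incorrect expression, so the error originates in Step 2.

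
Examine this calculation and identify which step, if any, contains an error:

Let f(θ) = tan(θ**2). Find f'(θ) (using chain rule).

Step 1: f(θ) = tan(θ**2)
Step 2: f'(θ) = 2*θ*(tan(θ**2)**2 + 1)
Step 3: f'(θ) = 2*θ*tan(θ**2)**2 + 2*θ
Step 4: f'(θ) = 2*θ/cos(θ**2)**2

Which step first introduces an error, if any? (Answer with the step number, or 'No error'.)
No error

All steps in this derivation are correct.
The final answer f'(θ) = 2*θ/cos(θ**2)**2 is valid.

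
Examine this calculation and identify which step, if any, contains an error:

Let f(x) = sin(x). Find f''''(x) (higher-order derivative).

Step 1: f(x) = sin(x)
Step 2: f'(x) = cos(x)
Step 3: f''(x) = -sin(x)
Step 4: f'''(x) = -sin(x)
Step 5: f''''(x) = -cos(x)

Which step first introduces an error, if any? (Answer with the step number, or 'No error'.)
Step 4

Step 4 is incorrect due to a wrong trig function.
The step shows: -sin(x)
The correct value should be: -cos(x)

Explanation: cos(x) was incorrectly written as sin(x): the term -cos(x) was incorrectly written as -sin(x)
The later steps are derived from this incorrect expression, so the error originates in Step 4.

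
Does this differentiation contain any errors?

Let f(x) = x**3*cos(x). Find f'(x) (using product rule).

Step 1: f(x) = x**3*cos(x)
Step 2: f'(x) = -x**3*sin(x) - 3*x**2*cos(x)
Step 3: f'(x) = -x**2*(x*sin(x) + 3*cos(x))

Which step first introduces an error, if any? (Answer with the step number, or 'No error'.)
Step 2

Step 2 is incorrect due to a sign flip.
The step shows: -x**3*sin(x) - 3*x**2*cos(x)
The correct value should be: -x**3*sin(x) + 3*x**2*cos(x)

Explanation: The sign of one term was flipped: the term 3*x**2*cos(x) was incorrectly written as -3*x**2*cos(x)
The later steps are derived from this incorrect expression, so the error originates in Step 2.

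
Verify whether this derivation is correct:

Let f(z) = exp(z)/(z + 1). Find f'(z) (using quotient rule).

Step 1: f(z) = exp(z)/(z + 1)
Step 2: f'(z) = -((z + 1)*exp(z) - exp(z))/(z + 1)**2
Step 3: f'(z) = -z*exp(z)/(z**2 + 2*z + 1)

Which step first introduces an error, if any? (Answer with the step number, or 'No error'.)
Step 2

Step 2 is incorrect due to a sign flip.
The step shows: -((z + 1)*exp(z) - exp(z))/(z + 1)**2
The correct value should be: ((z + 1)*exp(z) - exp(z))/(z + 1)**2

Explanation: The sign of the whole expression was flipped: the term ((z + 1)*exp(z) - exp(z))/(z + 1)**2 was incorrectly written as -((z + 1)*exp(z) - exp(z))/(z + 1)**2
The later steps are derived from this incorrect expression, so the error originates in Step 2.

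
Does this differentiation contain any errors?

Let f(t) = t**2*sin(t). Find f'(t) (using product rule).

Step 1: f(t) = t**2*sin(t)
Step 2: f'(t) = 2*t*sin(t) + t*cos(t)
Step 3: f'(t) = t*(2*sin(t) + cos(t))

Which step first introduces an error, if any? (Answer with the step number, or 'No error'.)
Step 2

Step 2 is incorrect due to a wrong exponent.
The step shows: 2*t*sin(t) + t*cos(t)
The correct value should be: t**2*cos(t) + 2*t*sin(t)

Explanation: The exponent 2 on t was incorrectly written as 1: the term t**2*cos(t) was incorrectly written as t*cos(t)
The later steps are derived from this incorrect expression, so the error originates in Step 2.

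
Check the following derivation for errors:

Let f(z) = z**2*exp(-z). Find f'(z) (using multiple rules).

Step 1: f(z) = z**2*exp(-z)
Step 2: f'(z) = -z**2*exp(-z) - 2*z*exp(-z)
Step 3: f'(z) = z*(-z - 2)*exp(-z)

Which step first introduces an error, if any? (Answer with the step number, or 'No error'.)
Step 2

Step 2 is incorrect due to a sign flip.
The step shows: -z**2*exp(-z) - 2*z*exp(-z)
The correct value should be: -z**2*exp(-z) + 2*z*exp(-z)

Explanation: The sign of one term was flipped: the term 2*z*exp(-z) was incorrectly written as -2*z*exp(-z)
The later steps are derived from this incorrect expression, so the error originates in Step 2.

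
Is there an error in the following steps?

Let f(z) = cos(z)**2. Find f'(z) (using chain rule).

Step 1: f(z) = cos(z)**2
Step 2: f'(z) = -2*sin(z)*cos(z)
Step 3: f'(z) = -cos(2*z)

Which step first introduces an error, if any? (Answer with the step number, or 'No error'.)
Step 3

Step 3 is incorrect due to a wrong trig function.
The step shows: -cos(2*z)
The correct value should be: -sin(2*z)

Explanation: sin(2*z) was incorrectly written as cos(2*z): the term -sin(2*z) was incorrectly written as -cos(2*z)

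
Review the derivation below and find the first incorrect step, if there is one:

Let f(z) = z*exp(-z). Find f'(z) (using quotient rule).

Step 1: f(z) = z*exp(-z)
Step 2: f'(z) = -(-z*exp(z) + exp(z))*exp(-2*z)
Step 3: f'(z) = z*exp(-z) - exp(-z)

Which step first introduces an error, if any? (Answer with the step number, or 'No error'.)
Step 2

Step 2 is incorrect due to a sign flip.
The step shows: -(-z*exp(z) + exp(z))*exp(-2*z)
The correct value should be: (-z*exp(z) + exp(z))*exp(-2*z)

Explanation: The sign of the whole expression was flipped: the term (-z*exp(z) + exp(z))*exp(-2*z) was incorrectly written as -(-z*exp(z) + exp(z))*exp(-2*z)
The later steps are derived from this incorrect expression, so the error originates in Step 2.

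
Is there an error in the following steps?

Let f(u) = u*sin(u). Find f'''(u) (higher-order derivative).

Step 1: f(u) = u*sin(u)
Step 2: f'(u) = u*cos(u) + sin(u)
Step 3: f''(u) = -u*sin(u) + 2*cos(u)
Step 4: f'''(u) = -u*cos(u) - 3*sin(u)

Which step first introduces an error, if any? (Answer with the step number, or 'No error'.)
No error

All steps in this derivation are correct.
The final answer f'''(u) = -u*cos(u) - 3*sin(u) is valid.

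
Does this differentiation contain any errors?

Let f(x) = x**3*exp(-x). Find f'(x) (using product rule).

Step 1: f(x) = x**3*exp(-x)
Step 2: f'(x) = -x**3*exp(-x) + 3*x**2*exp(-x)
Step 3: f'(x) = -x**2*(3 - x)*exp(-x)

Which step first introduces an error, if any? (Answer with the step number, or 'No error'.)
Step 3

Step 3 is incorrect due to a sign flip.
The step shows: -x**2*(3 - x)*exp(-x)
The correct value should be: x**2*(3 - x)*exp(-x)

Explanation: The sign of the whole expression was flipped: the term x**2*(3 - x)*exp(-x) was incorrectly written as -x**2*(3 - x)*exp(-x)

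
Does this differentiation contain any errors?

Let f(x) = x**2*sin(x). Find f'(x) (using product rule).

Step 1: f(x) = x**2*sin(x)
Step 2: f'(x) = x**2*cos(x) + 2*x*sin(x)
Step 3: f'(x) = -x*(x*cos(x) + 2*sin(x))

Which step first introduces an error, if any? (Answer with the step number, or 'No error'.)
Step 3

Step 3 is incorrect due to a sign flip.
The step shows: -x*(x*cos(x) + 2*sin(x))
The correct value should be: x*(x*cos(x) + 2*sin(x))

Explanation: The sign of the whole expression was flipped: the term x*(x*cos(x) + 2*sin(x)) was incorrectly written as -x*(x*cos(x) + 2*sin(x))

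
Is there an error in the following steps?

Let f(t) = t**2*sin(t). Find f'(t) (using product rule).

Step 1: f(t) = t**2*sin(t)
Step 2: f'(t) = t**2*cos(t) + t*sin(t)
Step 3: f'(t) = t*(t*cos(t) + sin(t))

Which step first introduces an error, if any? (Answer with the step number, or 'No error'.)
Step 2

Step 2 is incorrect due to a wrong coefficient.
The step shows: t**2*cos(t) + t*sin(t)
The correct value should be: t**2*cos(t) + 2*t*sin(t)

Explanation: The coefficient 2 was incorrectly written as 1: the term 2*t*sin(t) was incorrectly written as t*sin(t)
The later steps are derived from this incorrect expression, so the error originates in Step 2.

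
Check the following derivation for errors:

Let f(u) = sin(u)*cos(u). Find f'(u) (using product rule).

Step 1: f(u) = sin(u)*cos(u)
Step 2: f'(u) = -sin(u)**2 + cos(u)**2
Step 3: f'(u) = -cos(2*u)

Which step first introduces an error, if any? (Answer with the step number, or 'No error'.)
Step 3

Step 3 is incorrect due to a sign flip.
The step shows: -cos(2*u)
The correct value should be: cos(2*u)

Explanation: The sign of the whole expression was flipped: the term cos(2*u) was incorrectly written as -cos(2*u)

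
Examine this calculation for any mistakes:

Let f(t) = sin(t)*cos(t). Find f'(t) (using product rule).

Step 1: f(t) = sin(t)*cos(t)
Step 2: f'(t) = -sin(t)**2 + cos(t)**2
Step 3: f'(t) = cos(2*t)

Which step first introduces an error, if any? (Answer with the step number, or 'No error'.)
No error

All steps in this derivation are correct.
The final answer f'(t) = cos(2*t) is valid.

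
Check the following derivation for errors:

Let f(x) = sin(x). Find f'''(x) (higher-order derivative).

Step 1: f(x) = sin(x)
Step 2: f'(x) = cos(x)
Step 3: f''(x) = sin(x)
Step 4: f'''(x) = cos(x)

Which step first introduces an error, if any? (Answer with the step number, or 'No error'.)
Step 3

Step 3 is incorrect due to a sign flip.
The step shows: sin(x)
The correct value should be: -sin(x)

Explanation: The sign of the whole expression was flipped: the term -sin(x) was incorrectly written as sin(x)
The later steps are derived from this incorrect expression, so the error originates in Step 3.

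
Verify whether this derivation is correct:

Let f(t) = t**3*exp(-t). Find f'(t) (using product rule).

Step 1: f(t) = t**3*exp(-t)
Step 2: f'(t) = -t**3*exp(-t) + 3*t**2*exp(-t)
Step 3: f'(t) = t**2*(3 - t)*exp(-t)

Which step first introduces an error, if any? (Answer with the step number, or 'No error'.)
No error

All steps in this derivation are correct.
The final answer f'(t) = t**2*(3 - t)*exp(-t) is valid.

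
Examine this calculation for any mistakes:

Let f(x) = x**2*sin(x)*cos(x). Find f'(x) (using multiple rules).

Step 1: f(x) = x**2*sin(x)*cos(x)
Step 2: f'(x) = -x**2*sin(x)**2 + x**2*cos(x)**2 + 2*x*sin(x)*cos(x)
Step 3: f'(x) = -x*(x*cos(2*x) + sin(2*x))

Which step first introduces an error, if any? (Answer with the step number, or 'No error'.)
Step 3

Step 3 is incorrect due to a sign flip.
The step shows: -x*(x*cos(2*x) + sin(2*x))
The correct value should be: x*(x*cos(2*x) + sin(2*x))

Explanation: The sign of the whole expression was flipped: the term x*(x*cos(2*x) + sin(2*x)) was incorrectly written as -x*(x*cos(2*x) + sin(2*x))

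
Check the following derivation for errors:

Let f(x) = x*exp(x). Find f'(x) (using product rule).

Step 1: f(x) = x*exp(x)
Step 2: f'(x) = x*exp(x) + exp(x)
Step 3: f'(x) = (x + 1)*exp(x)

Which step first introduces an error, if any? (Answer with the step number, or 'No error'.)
No error

All steps in this derivation are correct.
The final answer f'(x) = (x + 1)*exp(x) is valid.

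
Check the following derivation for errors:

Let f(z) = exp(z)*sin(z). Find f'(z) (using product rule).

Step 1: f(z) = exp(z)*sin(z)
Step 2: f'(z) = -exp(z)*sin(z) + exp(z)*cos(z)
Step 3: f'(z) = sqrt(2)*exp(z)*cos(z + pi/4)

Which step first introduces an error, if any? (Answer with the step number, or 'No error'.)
Step 2

Step 2 is incorrect due to a sign flip.
The step shows: -exp(z)*sin(z) + exp(z)*cos(z)
The correct value should be: exp(z)*sin(z) + exp(z)*cos(z)

Explanation: The sign of one term was flipped: the term exp(z)*sin(z) was incorrectly written as -exp(z)*sin(z)
The later steps are derived from this incorrect expression, so the error originates in Step 2.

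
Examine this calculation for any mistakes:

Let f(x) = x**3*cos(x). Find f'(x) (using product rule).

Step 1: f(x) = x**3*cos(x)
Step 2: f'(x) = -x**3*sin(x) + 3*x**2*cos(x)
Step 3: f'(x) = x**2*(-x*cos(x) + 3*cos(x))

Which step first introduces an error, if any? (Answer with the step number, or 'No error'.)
Step 3

Step 3 is incorrect due to a wrong trig function.
The step shows: x**2*(-x*cos(x) + 3*cos(x))
The correct value should be: x**2*(-x*sin(x) + 3*cos(x))

Explanation: sin(x) was incorrectly written as cos(x): the term x**2*(-x*sin(x) + 3*cos(x)) was incorrectly written as x**2*(-x*cos(x) + 3*cos(x))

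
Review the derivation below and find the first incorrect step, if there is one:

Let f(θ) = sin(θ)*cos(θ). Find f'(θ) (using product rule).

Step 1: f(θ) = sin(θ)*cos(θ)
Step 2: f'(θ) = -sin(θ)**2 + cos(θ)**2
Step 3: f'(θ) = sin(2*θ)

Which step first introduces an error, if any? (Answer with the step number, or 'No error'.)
Step 3

Step 3 is incorrect due to a wrong trig function.
The step shows: sin(2*θ)
The correct value should be: cos(2*θ)

Explanation: cos(2*θ) was incorrectly written as sin(2*θ): the term cos(2*θ) was incorrectly written as sin(2*θ)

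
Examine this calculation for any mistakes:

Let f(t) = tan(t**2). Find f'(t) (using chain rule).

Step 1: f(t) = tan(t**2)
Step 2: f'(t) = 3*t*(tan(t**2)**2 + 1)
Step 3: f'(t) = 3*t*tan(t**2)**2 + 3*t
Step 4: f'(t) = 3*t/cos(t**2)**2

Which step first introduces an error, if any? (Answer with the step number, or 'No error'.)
Step 2

Step 2 is incorrect due to a wrong coefficient.
The step shows: 3*t*(tan(t**2)**2 + 1)
The correct value should be: 2*t*(tan(t**2)**2 + 1)

Explanation: The coefficient 2 was incorrectly written as 3: the term 2*t*(tan(t**2)**2 + 1) was incorrectly written as 3*t*(tan(t**2)**2 + 1)
The later steps are derived from this incorrect expression, so the error originates in Step 2.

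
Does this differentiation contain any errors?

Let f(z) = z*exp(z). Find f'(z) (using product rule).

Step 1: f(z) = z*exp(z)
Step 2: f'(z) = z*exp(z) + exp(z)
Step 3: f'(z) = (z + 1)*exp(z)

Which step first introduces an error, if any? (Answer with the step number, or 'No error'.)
No error

All steps in this derivation are correct.
The final answer f'(z) = (z + 1)*exp(z) is valid.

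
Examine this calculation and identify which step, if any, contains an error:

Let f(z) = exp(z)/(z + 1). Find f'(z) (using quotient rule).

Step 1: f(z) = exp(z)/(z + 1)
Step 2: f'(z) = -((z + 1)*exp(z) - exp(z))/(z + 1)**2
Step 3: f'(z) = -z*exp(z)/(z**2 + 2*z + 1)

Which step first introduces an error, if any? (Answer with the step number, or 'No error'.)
Step 2

Step 2 is incorrect due to a sign flip.
The step shows: -((z + 1)*exp(z) - exp(z))/(z + 1)**2
The correct value should be: ((z + 1)*exp(z) - exp(z))/(z + 1)**2

Explanation: The sign of the whole expression was flipped: the term ((z + 1)*exp(z) - exp(z))/(z + 1)**2 was incorrectly written as -((z + 1)*exp(z) - exp(z))/(z + 1)**2
The later steps are derived from this incorrect expression, so the error originates in Step 2.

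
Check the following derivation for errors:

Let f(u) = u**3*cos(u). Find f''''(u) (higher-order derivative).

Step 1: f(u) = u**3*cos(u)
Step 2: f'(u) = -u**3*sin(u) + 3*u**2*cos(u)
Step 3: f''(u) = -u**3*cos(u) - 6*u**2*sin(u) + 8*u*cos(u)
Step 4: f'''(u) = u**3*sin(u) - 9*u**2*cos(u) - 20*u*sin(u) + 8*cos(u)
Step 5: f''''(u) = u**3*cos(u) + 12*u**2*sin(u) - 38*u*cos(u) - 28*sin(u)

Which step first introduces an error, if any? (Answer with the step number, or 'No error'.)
Step 3

Step 3 is incorrect due to a wrong coefficient.
The step shows: -u**3*cos(u) - 6*u**2*sin(u) + 8*u*cos(u)
The correct value should be: -u**3*cos(u) - 6*u**2*sin(u) + 6*u*cos(u)

Explanation: The coefficient 6 was incorrectly written as 8: the term 6*u*cos(u) was incorrectly written as 8*u*cos(u)
The later steps are derived from this incorrect expression, so the error originates in Step 3.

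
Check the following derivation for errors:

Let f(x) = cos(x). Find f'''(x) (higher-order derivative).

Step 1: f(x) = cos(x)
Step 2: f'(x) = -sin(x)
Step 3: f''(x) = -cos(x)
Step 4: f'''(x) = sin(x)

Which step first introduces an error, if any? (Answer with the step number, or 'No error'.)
No error

All steps in this derivation are correct.
The final answer f'''(x) = sin(x) is valid.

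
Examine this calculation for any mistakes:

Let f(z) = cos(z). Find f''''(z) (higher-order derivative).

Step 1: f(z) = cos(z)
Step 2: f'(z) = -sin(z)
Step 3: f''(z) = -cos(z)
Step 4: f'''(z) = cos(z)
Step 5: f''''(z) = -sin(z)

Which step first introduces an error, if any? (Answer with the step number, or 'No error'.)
Step 4

Step 4 is incorrect due to a wrong trig function.
The step shows: cos(z)
The correct value should be: sin(z)

Explanation: sin(z) was incorrectly written as cos(z): the term sin(z) was incorrectly written as cos(z)
The later steps are derived from this incorrect expression, so the error originates in Step 4.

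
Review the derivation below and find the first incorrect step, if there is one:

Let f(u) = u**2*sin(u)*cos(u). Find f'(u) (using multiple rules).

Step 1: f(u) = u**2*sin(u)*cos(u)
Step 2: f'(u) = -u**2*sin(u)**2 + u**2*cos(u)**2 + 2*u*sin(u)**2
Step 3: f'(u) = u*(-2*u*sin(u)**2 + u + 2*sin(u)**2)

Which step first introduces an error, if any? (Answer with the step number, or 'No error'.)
Step 2

Step 2 is incorrect due to a wrong trig function.
The step shows: -u**2*sin(u)**2 + u**2*cos(u)**2 + 2*u*sin(u)**2
The correct value should be: -u**2*sin(u)**2 + u**2*cos(u)**2 + 2*u*sin(u)*cos(u)

Explanation: cos(u) was incorrectly written as sin(u): the term 2*u*sin(u)*cos(u) was incorrectly written as 2*u*sin(u)**2
The later steps are derived from this incorrect expression, so the error originates in Step 2.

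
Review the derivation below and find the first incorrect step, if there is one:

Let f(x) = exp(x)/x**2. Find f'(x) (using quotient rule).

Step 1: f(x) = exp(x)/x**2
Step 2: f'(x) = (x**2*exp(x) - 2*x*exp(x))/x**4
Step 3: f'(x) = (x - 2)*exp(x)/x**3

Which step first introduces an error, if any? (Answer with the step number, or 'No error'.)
No error

All steps in this derivation are correct.
The final answer f'(x) = (x - 2)*exp(x)/x**3 is valid.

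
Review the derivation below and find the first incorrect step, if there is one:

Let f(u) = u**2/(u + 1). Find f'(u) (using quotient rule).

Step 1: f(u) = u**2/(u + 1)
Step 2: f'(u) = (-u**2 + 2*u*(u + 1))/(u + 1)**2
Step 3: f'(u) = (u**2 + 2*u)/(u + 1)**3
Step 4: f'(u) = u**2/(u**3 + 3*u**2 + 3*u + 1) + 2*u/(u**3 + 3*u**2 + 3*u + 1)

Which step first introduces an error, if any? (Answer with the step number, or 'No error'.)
Step 3

Step 3 is incorrect due to a wrong exponent.
The step shows: (u**2 + 2*u)/(u + 1)**3
The correct value should be: (u**2 + 2*u)/(u + 1)**2

Explanation: The exponent -2 on u + 1 was incorrectly written as -3: the term (u**2 + 2*u)/(u + 1)**2 was incorrectly written as (u**2 + 2*u)/(u + 1)**3
The later steps are derived from this incorrect expression, so the error originates in Step 3.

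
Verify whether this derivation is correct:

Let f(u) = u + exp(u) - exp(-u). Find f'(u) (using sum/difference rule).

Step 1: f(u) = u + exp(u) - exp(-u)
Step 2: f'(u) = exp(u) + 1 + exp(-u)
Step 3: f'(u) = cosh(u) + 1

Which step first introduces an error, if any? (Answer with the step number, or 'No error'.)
Step 3

Step 3 is incorrect due to a wrong coefficient.
The step shows: cosh(u) + 1
The correct value should be: 2*cosh(u) + 1

Explanation: The coefficient 2 was incorrectly written as 1: the term 2*cosh(u) was incorrectly written as cosh(u)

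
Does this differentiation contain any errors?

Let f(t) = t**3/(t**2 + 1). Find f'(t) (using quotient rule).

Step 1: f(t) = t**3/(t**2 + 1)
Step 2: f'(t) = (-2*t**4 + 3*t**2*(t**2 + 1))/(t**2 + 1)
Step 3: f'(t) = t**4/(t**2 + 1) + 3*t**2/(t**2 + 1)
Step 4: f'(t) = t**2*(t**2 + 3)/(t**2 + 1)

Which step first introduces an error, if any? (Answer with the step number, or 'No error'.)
Step 2

Step 2 is incorrect due to a wrong exponent.
The step shows: (-2*t**4 + 3*t**2*(t**2 + 1))/(t**2 + 1)
The correct value should be: (-2*t**4 + 3*t**2*(t**2 + 1))/(t**2 + 1)**2

Explanation: The exponent -2 on t**2 + 1 was incorrectly written as -1: the term (-2*t**4 + 3*t**2*(t**2 + 1))/(t**2 + 1)**2 was incorrectly written as (-2*t**4 + 3*t**2*(t**2 + 1))/(t**2 + 1)
The later steps are derived from this incorrect expression, so the error originates in Step 2.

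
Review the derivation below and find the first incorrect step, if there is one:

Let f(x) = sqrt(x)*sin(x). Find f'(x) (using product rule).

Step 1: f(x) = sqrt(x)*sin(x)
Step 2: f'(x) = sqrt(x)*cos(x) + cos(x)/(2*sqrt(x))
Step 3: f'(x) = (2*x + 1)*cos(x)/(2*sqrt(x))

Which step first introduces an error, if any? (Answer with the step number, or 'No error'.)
Step 2

Step 2 is incorrect due to a wrong trig function.
The step shows: sqrt(x)*cos(x) + cos(x)/(2*sqrt(x))
The correct value should be: sqrt(x)*cos(x) + sin(x)/(2*sqrt(x))

Explanation: sin(x) was incorrectly written as cos(x): the term sin(x)/(2*sqrt(x)) was incorrectly written as cos(x)/(2*sqrt(x))
The later steps are derived from this incorrect expression, so the error originates in Step 2.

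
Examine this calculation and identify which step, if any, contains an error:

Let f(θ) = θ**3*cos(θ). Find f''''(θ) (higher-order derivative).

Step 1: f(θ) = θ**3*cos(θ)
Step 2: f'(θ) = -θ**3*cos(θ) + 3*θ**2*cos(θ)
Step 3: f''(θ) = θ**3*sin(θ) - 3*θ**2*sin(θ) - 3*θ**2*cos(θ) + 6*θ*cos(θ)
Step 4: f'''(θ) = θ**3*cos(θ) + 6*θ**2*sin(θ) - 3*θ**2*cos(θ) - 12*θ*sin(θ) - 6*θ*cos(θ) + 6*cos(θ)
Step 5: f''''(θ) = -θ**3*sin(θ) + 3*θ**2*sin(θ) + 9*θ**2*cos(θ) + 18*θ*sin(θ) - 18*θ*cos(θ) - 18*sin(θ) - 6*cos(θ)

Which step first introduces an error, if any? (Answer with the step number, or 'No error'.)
Step 2

Step 2 is incorrect due to a wrong trig function.
The step shows: -θ**3*cos(θ) + 3*θ**2*cos(θ)
The correct value should be: -θ**3*sin(θ) + 3*θ**2*cos(θ)

Explanation: sin(θ) was incorrectly written as cos(θ): the term -θ**3*sin(θ) was incorrectly written as -θ**3*cos(θ)
The later steps are derived from this incorrect expression, so the error originates in Step 2.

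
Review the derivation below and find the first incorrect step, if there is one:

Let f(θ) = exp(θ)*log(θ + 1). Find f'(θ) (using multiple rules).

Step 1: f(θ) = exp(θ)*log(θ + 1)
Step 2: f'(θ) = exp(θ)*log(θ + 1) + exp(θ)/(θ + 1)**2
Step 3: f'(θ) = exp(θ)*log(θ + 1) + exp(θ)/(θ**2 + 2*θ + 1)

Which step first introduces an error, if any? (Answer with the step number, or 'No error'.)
Step 2

Step 2 is incorrect due to a wrong exponent.
The step shows: exp(θ)*log(θ + 1) + exp(θ)/(θ + 1)**2
The correct value should be: exp(θ)*log(θ + 1) + exp(θ)/(θ + 1)

Explanation: The exponent -1 on θ + 1 was incorrectly written as -2: the term exp(θ)/(θ + 1) was incorrectly written as exp(θ)/(θ + 1)**2
The later steps are derived from this incorrect expression, so the error originates in Step 2.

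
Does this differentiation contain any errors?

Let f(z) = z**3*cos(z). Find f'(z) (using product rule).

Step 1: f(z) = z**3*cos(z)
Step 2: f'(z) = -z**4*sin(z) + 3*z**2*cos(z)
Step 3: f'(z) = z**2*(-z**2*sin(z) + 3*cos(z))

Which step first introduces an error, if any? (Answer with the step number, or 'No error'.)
Step 2

Step 2 is incorrect due to a wrong exponent.
The step shows: -z**4*sin(z) + 3*z**2*cos(z)
The correct value should be: -z**3*sin(z) + 3*z**2*cos(z)

Explanation: The exponent 3 on z was incorrectly written as 4: the term -z**3*sin(z) was incorrectly written as -z**4*sin(z)
The later steps are derived from this incorrect expression, so the error originates in Step 2.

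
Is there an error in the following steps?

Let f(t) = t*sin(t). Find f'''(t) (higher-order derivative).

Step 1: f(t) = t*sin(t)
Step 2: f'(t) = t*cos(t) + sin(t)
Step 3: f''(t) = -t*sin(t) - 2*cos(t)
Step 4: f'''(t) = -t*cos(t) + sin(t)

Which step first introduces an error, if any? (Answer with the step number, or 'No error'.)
Step 3

Step 3 is incorrect due to a sign flip.
The step shows: -t*sin(t) - 2*cos(t)
The correct value should be: -t*sin(t) + 2*cos(t)

Explanation: The sign of one term was flipped: the term 2*cos(t) was incorrectly written as -2*cos(t)
The later steps are derived from this incorrect expression, so the error originates in Step 3.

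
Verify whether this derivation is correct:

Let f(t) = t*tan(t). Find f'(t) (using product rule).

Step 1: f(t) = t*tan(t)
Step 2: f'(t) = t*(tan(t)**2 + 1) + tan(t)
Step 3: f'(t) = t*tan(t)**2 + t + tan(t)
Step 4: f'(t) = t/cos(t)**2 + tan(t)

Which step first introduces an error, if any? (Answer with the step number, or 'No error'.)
No error

All steps in this derivation are correct.
The final answer f'(t) = t/cos(t)**2 + tan(t) is valid.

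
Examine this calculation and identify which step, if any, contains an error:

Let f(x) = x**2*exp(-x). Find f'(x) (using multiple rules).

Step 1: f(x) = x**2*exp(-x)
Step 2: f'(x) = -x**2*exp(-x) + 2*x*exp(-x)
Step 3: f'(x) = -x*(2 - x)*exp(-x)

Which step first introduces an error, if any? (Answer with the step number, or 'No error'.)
Step 3

Step 3 is incorrect due to a sign flip.
The step shows: -x*(2 - x)*exp(-x)
The correct value should be: x*(2 - x)*exp(-x)

Explanation: The sign of the whole expression was flipped: the term x*(2 - x)*exp(-x) was incorrectly written as -x*(2 - x)*exp(-x)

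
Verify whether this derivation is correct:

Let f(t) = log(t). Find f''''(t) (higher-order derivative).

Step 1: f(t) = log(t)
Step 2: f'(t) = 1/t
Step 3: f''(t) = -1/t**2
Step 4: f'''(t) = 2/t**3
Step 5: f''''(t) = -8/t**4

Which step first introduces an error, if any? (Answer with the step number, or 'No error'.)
Step 5

Step 5 is incorrect due to a wrong coefficient.
The step shows: -8/t**4
The correct value should be: -6/t**4

Explanation: The coefficient -6 was incorrectly written as -8: the term -6/t**4 was incorrectly written as -8/t**4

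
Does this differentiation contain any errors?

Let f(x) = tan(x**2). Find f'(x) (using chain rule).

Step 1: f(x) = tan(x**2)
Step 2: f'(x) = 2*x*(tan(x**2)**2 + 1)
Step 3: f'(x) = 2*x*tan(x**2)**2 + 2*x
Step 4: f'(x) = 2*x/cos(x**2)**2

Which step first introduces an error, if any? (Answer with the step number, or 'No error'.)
No error

All steps in this derivation are correct.
The final answer f'(x) = 2*x/cos(x**2)**2 is valid.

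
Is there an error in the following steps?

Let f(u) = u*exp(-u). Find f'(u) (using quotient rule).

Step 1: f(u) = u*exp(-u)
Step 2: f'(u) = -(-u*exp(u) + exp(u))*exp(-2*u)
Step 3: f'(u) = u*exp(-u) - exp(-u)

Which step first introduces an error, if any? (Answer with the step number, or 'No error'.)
Step 2

Step 2 is incorrect due to a sign flip.
The step shows: -(-u*exp(u) + exp(u))*exp(-2*u)
The correct value should be: (-u*exp(u) + exp(u))*exp(-2*u)

Explanation: The sign of the whole expression was flipped: the term (-u*exp(u) + exp(u))*exp(-2*u) was incorrectly written as -(-u*exp(u) + exp(u))*exp(-2*u)
The later steps are derived from this incorrect expression, so the error originates in Step 2.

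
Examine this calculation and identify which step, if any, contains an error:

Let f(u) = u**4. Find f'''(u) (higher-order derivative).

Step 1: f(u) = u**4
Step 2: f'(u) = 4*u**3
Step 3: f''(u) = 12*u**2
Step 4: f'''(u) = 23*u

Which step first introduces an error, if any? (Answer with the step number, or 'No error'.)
Step 4

Step 4 is incorrect due to a wrong coefficient.
The step shows: 23*u
The correct value should be: 24*u

Explanation: The coefficient 24 was incorrectly written as 23: the term 24*u was incorrectly written as 23*u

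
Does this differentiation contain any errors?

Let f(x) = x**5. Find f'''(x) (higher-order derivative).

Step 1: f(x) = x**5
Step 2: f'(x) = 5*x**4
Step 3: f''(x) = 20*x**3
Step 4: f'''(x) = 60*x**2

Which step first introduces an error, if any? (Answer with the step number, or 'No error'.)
No error

All steps in this derivation are correct.
The final answer f'''(x) = 60*x**2 is valid.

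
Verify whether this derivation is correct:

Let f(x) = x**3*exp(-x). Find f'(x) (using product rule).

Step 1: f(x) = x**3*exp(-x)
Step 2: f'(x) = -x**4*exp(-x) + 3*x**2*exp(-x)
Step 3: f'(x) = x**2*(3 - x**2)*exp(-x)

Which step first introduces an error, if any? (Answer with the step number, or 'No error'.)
Step 2

Step 2 is incorrect due to a wrong exponent.
The step shows: -x**4*exp(-x) + 3*x**2*exp(-x)
The correct value should be: -x**3*exp(-x) + 3*x**2*exp(-x)

Explanation: The exponent 3 on x was incorrectly written as 4: the term -x**3*exp(-x) was incorrectly written as -x**4*exp(-x)
The later steps are derived from this incorrect expression, so the error originates in Step 2.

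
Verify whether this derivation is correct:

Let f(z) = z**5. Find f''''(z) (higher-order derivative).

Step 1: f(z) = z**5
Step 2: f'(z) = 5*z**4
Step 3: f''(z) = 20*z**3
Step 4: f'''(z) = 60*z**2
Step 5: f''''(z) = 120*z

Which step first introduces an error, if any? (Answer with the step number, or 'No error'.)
No error

All steps in this derivation are correct.
The final answer f''''(z) = 120*z is valid.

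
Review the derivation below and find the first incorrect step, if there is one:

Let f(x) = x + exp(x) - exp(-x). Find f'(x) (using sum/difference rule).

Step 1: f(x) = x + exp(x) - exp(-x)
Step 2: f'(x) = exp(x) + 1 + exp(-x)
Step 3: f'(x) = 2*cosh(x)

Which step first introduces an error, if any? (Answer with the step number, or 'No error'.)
Step 3

Step 3 is incorrect due to a dropped term.
The step shows: 2*cosh(x)
The correct value should be: 2*cosh(x) + 1

Explanation: A term was dropped: the term 1 was incorrectly omitted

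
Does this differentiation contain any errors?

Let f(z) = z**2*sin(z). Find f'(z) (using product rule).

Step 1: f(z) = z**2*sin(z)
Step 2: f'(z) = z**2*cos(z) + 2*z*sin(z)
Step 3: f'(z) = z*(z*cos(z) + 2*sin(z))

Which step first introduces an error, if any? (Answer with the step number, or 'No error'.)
No error

All steps in this derivation are correct.
The final answer f'(z) = z*(z*cos(z) + 2*sin(z)) is valid.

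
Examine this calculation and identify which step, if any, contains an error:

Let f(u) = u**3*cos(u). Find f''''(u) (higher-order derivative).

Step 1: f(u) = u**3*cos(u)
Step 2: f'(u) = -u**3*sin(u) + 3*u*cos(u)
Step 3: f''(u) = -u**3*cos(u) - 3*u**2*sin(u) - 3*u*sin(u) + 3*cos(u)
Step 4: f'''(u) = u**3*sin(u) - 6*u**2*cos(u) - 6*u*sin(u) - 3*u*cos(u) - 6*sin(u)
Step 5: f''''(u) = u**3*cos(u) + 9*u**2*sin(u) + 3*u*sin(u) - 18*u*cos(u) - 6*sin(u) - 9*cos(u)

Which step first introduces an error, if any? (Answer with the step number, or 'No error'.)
Step 2

Step 2 is incorrect due to a wrong exponent.
The step shows: -u**3*sin(u) + 3*u*cos(u)
The correct value should be: -u**3*sin(u) + 3*u**2*cos(u)

Explanation: The exponent 2 on u was incorrectly written as 1: the term 3*u**2*cos(u) was incorrectly written as 3*u*cos(u)
The later steps are derived from this incorrect expression, so the error originates in Step 2.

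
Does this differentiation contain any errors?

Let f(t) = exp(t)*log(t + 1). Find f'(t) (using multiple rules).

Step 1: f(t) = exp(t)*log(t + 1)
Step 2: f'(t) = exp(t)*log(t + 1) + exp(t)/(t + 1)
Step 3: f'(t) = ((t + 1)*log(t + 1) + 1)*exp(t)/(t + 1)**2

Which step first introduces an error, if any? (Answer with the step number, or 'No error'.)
Step 3

Step 3 is incorrect due to a wrong exponent.
The step shows: ((t + 1)*log(t + 1) + 1)*exp(t)/(t + 1)**2
The correct value should be: ((t + 1)*log(t + 1) + 1)*exp(t)/(t + 1)

Explanation: The exponent -1 on t + 1 was incorrectly written as -2: the term ((t + 1)*log(t + 1) + 1)*exp(t)/(t + 1) was incorrectly written as ((t + 1)*log(t + 1) + 1)*exp(t)/(t + 1)**2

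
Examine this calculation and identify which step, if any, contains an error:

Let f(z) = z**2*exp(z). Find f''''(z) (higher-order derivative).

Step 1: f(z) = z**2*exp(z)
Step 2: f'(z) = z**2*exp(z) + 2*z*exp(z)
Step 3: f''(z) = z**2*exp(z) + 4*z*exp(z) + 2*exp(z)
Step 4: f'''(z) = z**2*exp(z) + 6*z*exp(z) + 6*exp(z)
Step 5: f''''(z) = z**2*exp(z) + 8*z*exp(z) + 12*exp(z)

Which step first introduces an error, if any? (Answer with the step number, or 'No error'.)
No error

All steps in this derivation are correct.
The final answer f''''(z) = z**2*exp(z) + 8*z*exp(z) + 12*exp(z) is valid.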